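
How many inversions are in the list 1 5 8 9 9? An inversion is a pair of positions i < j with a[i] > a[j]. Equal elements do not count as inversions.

Inversion pairs (indices are 0-based):
(none)
That's 0 pairs.

0 inversions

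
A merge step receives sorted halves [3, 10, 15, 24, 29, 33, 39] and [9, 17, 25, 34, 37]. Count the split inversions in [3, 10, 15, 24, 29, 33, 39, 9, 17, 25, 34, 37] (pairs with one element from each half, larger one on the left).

There are 15 split inversions.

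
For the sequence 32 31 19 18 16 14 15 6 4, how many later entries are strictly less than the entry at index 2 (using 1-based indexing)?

The element at index 2 is 31.
Elements after it: 19, 18, 16, 14, 15, 6, 4
Those smaller than 31: 19, 18, 16, 14, 15, 6, 4

7 such elements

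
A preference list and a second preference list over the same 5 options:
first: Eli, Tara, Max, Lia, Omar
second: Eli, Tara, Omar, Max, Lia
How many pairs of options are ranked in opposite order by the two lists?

2

Assign each item its position (1..5) in the first ordering, then rewrite the second ordering as that position sequence:
positions: Eli→1, Tara→2, Max→3, Lia→4, Omar→5
second ordering as positions: [1, 2, 5, 3, 4]
Discordant pairs = inversions in this position sequence.
1: 0
2: 0
5: 3, 4 → 2
3: 0
4: 0
Total: 0 + 0 + 2 + 0 + 0 = 2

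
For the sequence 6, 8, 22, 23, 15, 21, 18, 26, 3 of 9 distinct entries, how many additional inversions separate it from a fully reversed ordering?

21

Maximum inversions for 9 distinct elements is C(9, 2) = 9·8/2 = 36.
Current inversions — for each element, count later smaller elements:
6: 1
8: 1
22: 4
23: 4
15: 1
21: 2
18: 1
26: 1
3: 0
Current total: 1 + 1 + 4 + 4 + 1 + 2 + 1 + 1 + 0 = 15
Shortfall: 36 − 15 = 21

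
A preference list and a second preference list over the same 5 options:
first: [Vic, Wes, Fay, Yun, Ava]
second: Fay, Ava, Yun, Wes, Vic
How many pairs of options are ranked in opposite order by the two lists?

Assign each item its position (1..5) in the first ordering, then rewrite the second ordering as that position sequence:
positions: Vic→1, Wes→2, Fay→3, Yun→4, Ava→5
second ordering as positions: [3, 5, 4, 2, 1]
Discordant pairs = inversions in this position sequence.
3: 2, 1 → 2
5: 4, 2, 1 → 3
4: 2, 1 → 2
2: 1 → 1
1: 0
Total: 2 + 3 + 2 + 1 + 0 = 8

8 pairs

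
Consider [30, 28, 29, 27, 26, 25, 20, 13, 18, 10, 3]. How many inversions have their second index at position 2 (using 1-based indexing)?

1

The element at index 2 is 28.
Elements before it: 30
Those larger than 28: 30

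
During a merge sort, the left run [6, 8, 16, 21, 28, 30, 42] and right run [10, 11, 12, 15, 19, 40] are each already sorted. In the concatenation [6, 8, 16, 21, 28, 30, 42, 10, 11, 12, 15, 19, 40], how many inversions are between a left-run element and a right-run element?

25

Count, for every r in R, how many entries of L exceed r:
r = 10: 16, 21, 28, 30, 42 → 5
r = 11: 16, 21, 28, 30, 42 → 5
r = 12: 16, 21, 28, 30, 42 → 5
r = 15: 16, 21, 28, 30, 42 → 5
r = 19: 21, 28, 30, 42 → 4
r = 40: 42 → 1
Cross-inversions: 5 + 5 + 5 + 5 + 4 + 1 = 25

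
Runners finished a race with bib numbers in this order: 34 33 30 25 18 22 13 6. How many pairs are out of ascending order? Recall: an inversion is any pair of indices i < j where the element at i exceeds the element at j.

27

Sweep left to right; for each value list the smaller values that follow it:
34: 7
33: 6
30: 5
25: 4
18: 2
22: 2
13: 1
6: 0
Sum: 7 + 6 + 5 + 4 + 2 + 2 + 1 + 0 = 27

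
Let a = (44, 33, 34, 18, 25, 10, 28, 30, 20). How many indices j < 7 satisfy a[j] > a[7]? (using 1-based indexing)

3

The element at index 7 is 28.
Elements before it: 44, 33, 34, 18, 25, 10
Those larger than 28: 44, 33, 34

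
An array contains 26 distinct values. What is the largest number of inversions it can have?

325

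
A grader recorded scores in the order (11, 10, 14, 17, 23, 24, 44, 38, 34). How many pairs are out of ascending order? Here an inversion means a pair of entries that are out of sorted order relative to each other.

4 inversions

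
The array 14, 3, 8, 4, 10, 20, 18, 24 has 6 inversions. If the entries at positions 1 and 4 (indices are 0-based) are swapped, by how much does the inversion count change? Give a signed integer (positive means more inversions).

Positions 1 and 4 hold 3 and 10; after swapping, the array is [14, 10, 8, 4, 3, 20, 18, 24].
Sweep left to right; for each value list the smaller values that follow it:
14 → 10, 8, 4, 3 → 4
10 → 8, 4, 3 → 3
8 → 4, 3 → 2
4 → 3 → 1
3 → none → 0
20 → 18 → 1
18 → none → 0
24 → none → 0
Sum: 4 + 3 + 2 + 1 + 0 + 1 + 0 + 0 = 11
Change: 11 − 6 = +5

+5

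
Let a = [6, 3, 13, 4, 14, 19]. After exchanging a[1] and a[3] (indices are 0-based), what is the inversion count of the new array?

Positions 1 and 3 hold 3 and 4; after swapping, the array is [6, 4, 13, 3, 14, 19].
Count, for each position, how many later elements it exceeds:
6 → 4, 3 → 2
4 → 3 → 1
13 → 3 → 1
3 → none → 0
14 → none → 0
19 → none → 0
Sum: 2 + 1 + 1 + 0 + 0 + 0 = 4

4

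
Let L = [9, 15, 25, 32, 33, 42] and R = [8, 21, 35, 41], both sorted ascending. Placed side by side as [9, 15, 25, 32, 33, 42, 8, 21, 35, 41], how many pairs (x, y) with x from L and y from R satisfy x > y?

Take each right-half value and tally the left-half values above it:
r = 8: 9, 15, 25, 32, 33, 42 → 6
r = 21: 25, 32, 33, 42 → 4
r = 35: 42 → 1
r = 41: 42 → 1
Cross-inversions: 6 + 4 + 1 + 1 = 12

12 cross-inversions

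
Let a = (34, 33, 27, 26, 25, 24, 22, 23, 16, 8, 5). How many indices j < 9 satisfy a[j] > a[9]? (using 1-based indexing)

8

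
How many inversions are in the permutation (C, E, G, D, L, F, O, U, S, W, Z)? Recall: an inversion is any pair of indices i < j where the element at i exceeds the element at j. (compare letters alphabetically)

Element-by-element contributions:
C: 0
E: 1
G: 2
D: 0
L: 1
F: 0
O: 0
U: 1
S: 0
W: 0
Z: 0
Sum: 0 + 1 + 2 + 0 + 1 + 0 + 0 + 1 + 0 + 0 + 0 = 5

5 out-of-order pairs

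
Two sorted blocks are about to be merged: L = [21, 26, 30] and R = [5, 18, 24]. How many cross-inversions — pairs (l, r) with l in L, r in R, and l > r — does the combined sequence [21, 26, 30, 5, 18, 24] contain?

8

Count, for every r in R, how many entries of L exceed r:
r = 5: 21, 26, 30 → 3
r = 18: 21, 26, 30 → 3
r = 24: 26, 30 → 2
Cross-inversions: 3 + 3 + 2 = 8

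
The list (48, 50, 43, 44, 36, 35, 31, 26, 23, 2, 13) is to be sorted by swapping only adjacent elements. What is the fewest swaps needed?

52 swaps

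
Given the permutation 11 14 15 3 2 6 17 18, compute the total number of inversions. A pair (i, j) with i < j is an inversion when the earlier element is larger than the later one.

10

Sweep left to right; for each value list the smaller values that follow it:
11 → 3, 2, 6 → 3
14 → 3, 2, 6 → 3
15 → 3, 2, 6 → 3
3 → 2 → 1
2 → none → 0
6 → none → 0
17 → none → 0
18 → none → 0
Sum: 3 + 3 + 3 + 1 + 0 + 0 + 0 + 0 = 10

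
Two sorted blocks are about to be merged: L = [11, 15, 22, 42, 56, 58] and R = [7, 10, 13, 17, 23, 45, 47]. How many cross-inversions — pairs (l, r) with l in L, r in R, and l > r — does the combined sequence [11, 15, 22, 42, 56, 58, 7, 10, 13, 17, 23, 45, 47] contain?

28 cross-inversions

For each element r of the right run, count left-run elements greater than r:
r = 7: 11, 15, 22, 42, 56, 58 → 6
r = 10: 11, 15, 22, 42, 56, 58 → 6
r = 13: 15, 22, 42, 56, 58 → 5
r = 17: 22, 42, 56, 58 → 4
r = 23: 42, 56, 58 → 3
r = 45: 56, 58 → 2
r = 47: 56, 58 → 2
Cross-inversions: 6 + 6 + 5 + 4 + 3 + 2 + 2 = 28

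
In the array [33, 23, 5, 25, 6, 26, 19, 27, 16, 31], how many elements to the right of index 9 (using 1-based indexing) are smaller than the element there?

The element at index 9 is 16.
Elements after it: 31
None of them are smaller than 16.

0 such elements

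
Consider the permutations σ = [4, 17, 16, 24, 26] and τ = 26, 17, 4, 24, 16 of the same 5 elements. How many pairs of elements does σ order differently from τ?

There are 6 discordant pairs.

Assign each item its position (1..5) in the first ordering, then rewrite the second ordering as that position sequence:
positions: 4→1, 17→2, 16→3, 24→4, 26→5
second ordering as positions: [5, 2, 1, 4, 3]
Discordant pairs = inversions in this position sequence.
5: 2, 1, 4, 3 → 4
2: 1 → 1
1: 0
4: 3 → 1
3: 0
Total: 4 + 1 + 0 + 1 + 0 = 6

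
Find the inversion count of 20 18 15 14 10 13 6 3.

27

Sweep left to right; for each value list the smaller values that follow it:
20: 7
18: 6
15: 5
14: 4
10: 2
13: 2
6: 1
3: 0
Sum: 7 + 6 + 5 + 4 + 2 + 2 + 1 + 0 = 27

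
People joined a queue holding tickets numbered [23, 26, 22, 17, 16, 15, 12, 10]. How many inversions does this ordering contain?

Element-by-element contributions:
23 → 22, 17, 16, 15, 12, 10 → 6
26 → 22, 17, 16, 15, 12, 10 → 6
22 → 17, 16, 15, 12, 10 → 5
17 → 16, 15, 12, 10 → 4
16 → 15, 12, 10 → 3
15 → 12, 10 → 2
12 → 10 → 1
10 → none → 0
Sum: 6 + 6 + 5 + 4 + 3 + 2 + 1 + 0 = 27

27 inversions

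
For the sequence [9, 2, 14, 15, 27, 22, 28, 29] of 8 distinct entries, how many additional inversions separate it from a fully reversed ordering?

Maximum inversions for 8 distinct elements is C(8, 2) = 8·7/2 = 28.
Current inversions — for each element, count later smaller elements:
9: 1
2: 0
14: 0
15: 0
27: 1
22: 0
28: 0
29: 0
Current total: 1 + 0 + 0 + 0 + 1 + 0 + 0 + 0 = 2
Shortfall: 28 − 2 = 26

26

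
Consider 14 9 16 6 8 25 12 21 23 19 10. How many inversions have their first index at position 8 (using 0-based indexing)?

2

The element at index 8 is 23.
Elements after it: 19, 10
Those smaller than 23: 19, 10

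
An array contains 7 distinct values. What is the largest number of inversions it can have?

21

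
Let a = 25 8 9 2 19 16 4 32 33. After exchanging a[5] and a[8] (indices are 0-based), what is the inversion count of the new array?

16 inversions

Positions 5 and 8 hold 16 and 33; after swapping, the array is [25, 8, 9, 2, 19, 33, 4, 32, 16].
Element-by-element contributions:
25 → 8, 9, 2, 19, 4, 16 → 6
8 → 2, 4 → 2
9 → 2, 4 → 2
2 → none → 0
19 → 4, 16 → 2
33 → 4, 32, 16 → 3
4 → none → 0
32 → 16 → 1
16 → none → 0
Sum: 6 + 2 + 2 + 0 + 2 + 3 + 0 + 1 + 0 = 16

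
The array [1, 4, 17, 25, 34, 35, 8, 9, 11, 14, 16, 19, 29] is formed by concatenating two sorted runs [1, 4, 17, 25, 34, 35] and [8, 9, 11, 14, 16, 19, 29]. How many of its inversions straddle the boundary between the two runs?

Take each right-half value and tally the left-half values above it:
r = 8: 17, 25, 34, 35 → 4
r = 9: 17, 25, 34, 35 → 4
r = 11: 17, 25, 34, 35 → 4
r = 14: 17, 25, 34, 35 → 4
r = 16: 17, 25, 34, 35 → 4
r = 19: 25, 34, 35 → 3
r = 29: 34, 35 → 2
Cross-inversions: 4 + 4 + 4 + 4 + 4 + 3 + 2 = 25

25 split inversions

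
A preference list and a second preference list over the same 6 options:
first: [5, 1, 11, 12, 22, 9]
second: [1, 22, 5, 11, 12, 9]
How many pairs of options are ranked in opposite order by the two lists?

4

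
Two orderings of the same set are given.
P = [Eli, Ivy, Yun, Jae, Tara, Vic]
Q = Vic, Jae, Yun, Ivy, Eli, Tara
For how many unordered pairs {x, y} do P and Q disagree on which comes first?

Assign each item its position (1..6) in the first ordering, then rewrite the second ordering as that position sequence:
positions: Eli→1, Ivy→2, Yun→3, Jae→4, Tara→5, Vic→6
second ordering as positions: [6, 4, 3, 2, 1, 5]
Discordant pairs = inversions in this position sequence.
6: 4, 3, 2, 1, 5 → 5
4: 3, 2, 1 → 3
3: 2, 1 → 2
2: 1 → 1
1: 0
5: 0
Total: 5 + 3 + 2 + 1 + 0 + 0 = 11

11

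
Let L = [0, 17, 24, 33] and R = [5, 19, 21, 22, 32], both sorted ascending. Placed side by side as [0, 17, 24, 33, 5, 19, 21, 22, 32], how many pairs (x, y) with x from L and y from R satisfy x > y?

There are 10 cross-inversions.

For each element r of the right run, count left-run elements greater than r:
r = 5: 17, 24, 33 → 3
r = 19: 24, 33 → 2
r = 21: 24, 33 → 2
r = 22: 24, 33 → 2
r = 32: 33 → 1
Cross-inversions: 3 + 2 + 2 + 2 + 1 = 10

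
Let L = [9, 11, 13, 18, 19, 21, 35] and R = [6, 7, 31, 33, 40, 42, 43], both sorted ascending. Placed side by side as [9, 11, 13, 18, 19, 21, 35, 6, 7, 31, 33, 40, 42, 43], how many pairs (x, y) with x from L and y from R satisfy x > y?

Count, for every r in R, how many entries of L exceed r:
r = 6: 9, 11, 13, 18, 19, 21, 35 → 7
r = 7: 9, 11, 13, 18, 19, 21, 35 → 7
r = 31: 35 → 1
r = 33: 35 → 1
r = 40: none → 0
r = 42: none → 0
r = 43: none → 0
Cross-inversions: 7 + 7 + 1 + 1 + 0 + 0 + 0 = 16

16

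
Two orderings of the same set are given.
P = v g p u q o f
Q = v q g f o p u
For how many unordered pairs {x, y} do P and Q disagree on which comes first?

Assign each item its position (1..7) in the first ordering, then rewrite the second ordering as that position sequence:
positions: v→1, g→2, p→3, u→4, q→5, o→6, f→7
second ordering as positions: [1, 5, 2, 7, 6, 3, 4]
Discordant pairs = inversions in this position sequence.
1: 0
5: 2, 3, 4 → 3
2: 0
7: 6, 3, 4 → 3
6: 3, 4 → 2
3: 0
4: 0
Total: 0 + 3 + 0 + 3 + 2 + 0 + 0 = 8

Disagreeing pairs: 8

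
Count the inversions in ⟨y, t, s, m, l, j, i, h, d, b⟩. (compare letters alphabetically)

Count, for each position, how many later elements it exceeds:
y → t, s, m, l, j, i, h, d, b → 9
t → s, m, l, j, i, h, d, b → 8
s → m, l, j, i, h, d, b → 7
m → l, j, i, h, d, b → 6
l → j, i, h, d, b → 5
j → i, h, d, b → 4
i → h, d, b → 3
h → d, b → 2
d → b → 1
b → none → 0
Sum: 9 + 8 + 7 + 6 + 5 + 4 + 3 + 2 + 1 + 0 = 45

Out-of-order pairs: 45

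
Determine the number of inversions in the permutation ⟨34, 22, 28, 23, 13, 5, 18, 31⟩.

18

Count, for each position, how many later elements it exceeds:
34 → 22, 28, 23, 13, 5, 18, 31 → 7
22 → 13, 5, 18 → 3
28 → 23, 13, 5, 18 → 4
23 → 13, 5, 18 → 3
13 → 5 → 1
5 → none → 0
18 → none → 0
31 → none → 0
Sum: 7 + 3 + 4 + 3 + 1 + 0 + 0 + 0 = 18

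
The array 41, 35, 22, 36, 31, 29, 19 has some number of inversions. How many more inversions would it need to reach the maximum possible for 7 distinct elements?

Maximum inversions for 7 distinct elements is C(7, 2) = 7·6/2 = 21.
Current inversions — for each element, count later smaller elements:
41: 6
35: 4
22: 1
36: 3
31: 2
29: 1
19: 0
Current total: 6 + 4 + 1 + 3 + 2 + 1 + 0 = 17
Shortfall: 21 − 17 = 4

4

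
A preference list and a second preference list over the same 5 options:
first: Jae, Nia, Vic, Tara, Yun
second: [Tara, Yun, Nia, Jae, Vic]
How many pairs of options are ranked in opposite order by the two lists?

7

Assign each item its position (1..5) in the first ordering, then rewrite the second ordering as that position sequence:
positions: Jae→1, Nia→2, Vic→3, Tara→4, Yun→5
second ordering as positions: [4, 5, 2, 1, 3]
Discordant pairs = inversions in this position sequence.
4: 2, 1, 3 → 3
5: 2, 1, 3 → 3
2: 1 → 1
1: 0
3: 0
Total: 3 + 3 + 1 + 0 + 0 = 7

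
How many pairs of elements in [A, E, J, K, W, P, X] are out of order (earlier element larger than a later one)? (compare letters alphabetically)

Out-of-order index pairs (0-indexed):
(4,5): W > P
That's 1 pair.

1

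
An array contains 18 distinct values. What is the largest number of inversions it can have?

153 inversions

A reversed (strictly descending) arrangement makes every pair an inversion, giving C(18, 2) inversions.
C(18, 2) = 18·17/2 = 153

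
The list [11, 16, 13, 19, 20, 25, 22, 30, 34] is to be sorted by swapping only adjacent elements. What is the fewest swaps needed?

The minimum number of adjacent swaps to sort an array equals its inversion count, since every such swap removes exactly one inversion.
Count inversions — for each element, later elements that are smaller:
11: none → 0
16: 13 → 1
13: none → 0
19: none → 0
20: none → 0
25: 22 → 1
22: none → 0
30: none → 0
34: none → 0
Total inversions: 0 + 1 + 0 + 0 + 0 + 1 + 0 + 0 + 0 = 2

2 swaps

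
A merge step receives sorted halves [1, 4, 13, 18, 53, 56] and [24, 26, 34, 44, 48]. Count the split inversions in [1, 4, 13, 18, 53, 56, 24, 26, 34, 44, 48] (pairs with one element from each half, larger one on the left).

10

Count, for every r in R, how many entries of L exceed r:
r = 24: 53, 56 → 2
r = 26: 53, 56 → 2
r = 34: 53, 56 → 2
r = 44: 53, 56 → 2
r = 48: 53, 56 → 2
Cross-inversions: 2 + 2 + 2 + 2 + 2 = 10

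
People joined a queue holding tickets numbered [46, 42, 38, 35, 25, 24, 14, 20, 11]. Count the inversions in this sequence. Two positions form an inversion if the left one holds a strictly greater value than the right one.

For each element, count later entries that are smaller:
46 → 42, 38, 35, 25, 24, 14, 20, 11 → 8
42 → 38, 35, 25, 24, 14, 20, 11 → 7
38 → 35, 25, 24, 14, 20, 11 → 6
35 → 25, 24, 14, 20, 11 → 5
25 → 24, 14, 20, 11 → 4
24 → 14, 20, 11 → 3
14 → 11 → 1
20 → 11 → 1
11 → none → 0
Sum: 8 + 7 + 6 + 5 + 4 + 3 + 1 + 1 + 0 = 35

35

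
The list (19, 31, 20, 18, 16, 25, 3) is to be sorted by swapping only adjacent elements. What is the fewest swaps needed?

There are 15 adjacent swaps.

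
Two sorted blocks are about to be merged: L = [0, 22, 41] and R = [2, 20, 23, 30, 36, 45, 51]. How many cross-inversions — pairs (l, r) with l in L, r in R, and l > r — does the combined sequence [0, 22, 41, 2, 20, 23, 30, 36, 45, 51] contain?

7

Count, for every r in R, how many entries of L exceed r:
r = 2: 22, 41 → 2
r = 20: 22, 41 → 2
r = 23: 41 → 1
r = 30: 41 → 1
r = 36: 41 → 1
r = 45: none → 0
r = 51: none → 0
Cross-inversions: 2 + 2 + 1 + 1 + 1 + 0 + 0 = 7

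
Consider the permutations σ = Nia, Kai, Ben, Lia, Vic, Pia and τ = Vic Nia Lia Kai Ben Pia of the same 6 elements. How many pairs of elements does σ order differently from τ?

Discordant pairs: 6

Assign each item its position (1..6) in the first ordering, then rewrite the second ordering as that position sequence:
positions: Nia→1, Kai→2, Ben→3, Lia→4, Vic→5, Pia→6
second ordering as positions: [5, 1, 4, 2, 3, 6]
Discordant pairs = inversions in this position sequence.
5: 1, 4, 2, 3 → 4
1: 0
4: 2, 3 → 2
2: 0
3: 0
6: 0
Total: 4 + 0 + 2 + 0 + 0 + 0 = 6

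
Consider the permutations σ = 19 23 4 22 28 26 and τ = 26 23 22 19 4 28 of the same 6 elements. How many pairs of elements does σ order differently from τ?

Assign each item its position (1..6) in the first ordering, then rewrite the second ordering as that position sequence:
positions: 19→1, 23→2, 4→3, 22→4, 28→5, 26→6
second ordering as positions: [6, 2, 4, 1, 3, 5]
Discordant pairs = inversions in this position sequence.
6: 2, 4, 1, 3, 5 → 5
2: 1 → 1
4: 1, 3 → 2
1: 0
3: 0
5: 0
Total: 5 + 1 + 2 + 0 + 0 + 0 = 8

There are 8 discordant pairs.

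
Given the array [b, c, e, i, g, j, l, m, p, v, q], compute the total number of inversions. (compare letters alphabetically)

Count, for each position, how many later elements it exceeds:
b: 0
c: 0
e: 0
i: 1
g: 0
j: 0
l: 0
m: 0
p: 0
v: 1
q: 0
Sum: 0 + 0 + 0 + 1 + 0 + 0 + 0 + 0 + 0 + 1 + 0 = 2

2 inversions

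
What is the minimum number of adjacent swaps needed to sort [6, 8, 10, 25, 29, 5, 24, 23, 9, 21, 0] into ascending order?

29 swaps

Minimum adjacent swaps = number of inversions (each swap of adjacent out-of-order elements removes one inversion and no swap can remove more).
Count inversions — for each element, later elements that are smaller:
6: 5, 0 → 2
8: 5, 0 → 2
10: 5, 9, 0 → 3
25: 5, 24, 23, 9, 21, 0 → 6
29: 5, 24, 23, 9, 21, 0 → 6
5: 0 → 1
24: 23, 9, 21, 0 → 4
23: 9, 21, 0 → 3
9: 0 → 1
21: 0 → 1
0: none → 0
Total inversions: 2 + 2 + 3 + 6 + 6 + 1 + 4 + 3 + 1 + 1 + 0 = 29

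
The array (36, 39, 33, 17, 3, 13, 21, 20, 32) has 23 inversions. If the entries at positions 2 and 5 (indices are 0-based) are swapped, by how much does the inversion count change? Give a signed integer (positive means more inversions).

Positions 2 and 5 hold 33 and 13; after swapping, the array is [36, 39, 13, 17, 3, 33, 21, 20, 32].
Sweep left to right; for each value list the smaller values that follow it:
36: 7
39: 7
13: 1
17: 1
3: 0
33: 3
21: 1
20: 0
32: 0
Sum: 7 + 7 + 1 + 1 + 0 + 3 + 1 + 0 + 0 = 20
Change: 20 − 23 = -3

-3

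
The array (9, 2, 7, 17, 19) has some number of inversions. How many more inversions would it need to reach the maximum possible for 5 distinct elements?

8

Maximum inversions for 5 distinct elements is C(5, 2) = 5·4/2 = 10.
Current inversions — for each element, count later smaller elements:
9: 2
2: 0
7: 0
17: 0
19: 0
Current total: 2 + 0 + 0 + 0 + 0 = 2
Shortfall: 10 − 2 = 8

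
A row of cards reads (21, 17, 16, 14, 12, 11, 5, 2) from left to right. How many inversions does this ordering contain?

Sweep left to right; for each value list the smaller values that follow it:
21 → 17, 16, 14, 12, 11, 5, 2 → 7
17 → 16, 14, 12, 11, 5, 2 → 6
16 → 14, 12, 11, 5, 2 → 5
14 → 12, 11, 5, 2 → 4
12 → 11, 5, 2 → 3
11 → 5, 2 → 2
5 → 2 → 1
2 → none → 0
Sum: 7 + 6 + 5 + 4 + 3 + 2 + 1 + 0 = 28

28 inversions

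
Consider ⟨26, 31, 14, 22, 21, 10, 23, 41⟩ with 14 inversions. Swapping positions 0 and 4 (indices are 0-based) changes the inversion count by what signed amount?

-3

Positions 0 and 4 hold 26 and 21; after swapping, the array is [21, 31, 14, 22, 26, 10, 23, 41].
For each element, count later entries that are smaller:
21 → 14, 10 → 2
31 → 14, 22, 26, 10, 23 → 5
14 → 10 → 1
22 → 10 → 1
26 → 10, 23 → 2
10 → none → 0
23 → none → 0
41 → none → 0
Sum: 2 + 5 + 1 + 1 + 2 + 0 + 0 + 0 = 11
Change: 11 − 14 = -3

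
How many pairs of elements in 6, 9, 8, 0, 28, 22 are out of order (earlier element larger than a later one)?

Sweep left to right; for each value list the smaller values that follow it:
6 → 0 → 1
9 → 8, 0 → 2
8 → 0 → 1
0 → none → 0
28 → 22 → 1
22 → none → 0
Sum: 1 + 2 + 1 + 0 + 1 + 0 = 5

There are 5 inversions.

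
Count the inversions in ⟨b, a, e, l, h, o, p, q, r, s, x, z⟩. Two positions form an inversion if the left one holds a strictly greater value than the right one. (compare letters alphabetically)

Element-by-element contributions:
b: 1
a: 0
e: 0
l: 1
h: 0
o: 0
p: 0
q: 0
r: 0
s: 0
x: 0
z: 0
Sum: 1 + 0 + 0 + 1 + 0 + 0 + 0 + 0 + 0 + 0 + 0 + 0 = 2

Inversions: 2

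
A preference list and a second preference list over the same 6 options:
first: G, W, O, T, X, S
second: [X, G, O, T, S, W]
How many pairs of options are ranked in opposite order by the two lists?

Assign each item its position (1..6) in the first ordering, then rewrite the second ordering as that position sequence:
positions: G→1, W→2, O→3, T→4, X→5, S→6
second ordering as positions: [5, 1, 3, 4, 6, 2]
Discordant pairs = inversions in this position sequence.
5: 1, 3, 4, 2 → 4
1: 0
3: 2 → 1
4: 2 → 1
6: 2 → 1
2: 0
Total: 4 + 0 + 1 + 1 + 1 + 0 = 7

7 pairs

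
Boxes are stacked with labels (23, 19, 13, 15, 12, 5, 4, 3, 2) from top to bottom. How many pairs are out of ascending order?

There are 35 out-of-order pairs.

Count, for each position, how many later elements it exceeds:
23 → 19, 13, 15, 12, 5, 4, 3, 2 → 8
19 → 13, 15, 12, 5, 4, 3, 2 → 7
13 → 12, 5, 4, 3, 2 → 5
15 → 12, 5, 4, 3, 2 → 5
12 → 5, 4, 3, 2 → 4
5 → 4, 3, 2 → 3
4 → 3, 2 → 2
3 → 2 → 1
2 → none → 0
Sum: 8 + 7 + 5 + 5 + 4 + 3 + 2 + 1 + 0 = 35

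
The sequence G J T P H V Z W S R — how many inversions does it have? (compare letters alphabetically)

For each element, count later entries that are smaller:
G: 0
J: 1
T: 4
P: 1
H: 0
V: 2
Z: 3
W: 2
S: 1
R: 0
Sum: 0 + 1 + 4 + 1 + 0 + 2 + 3 + 2 + 1 + 0 = 14

14 inversions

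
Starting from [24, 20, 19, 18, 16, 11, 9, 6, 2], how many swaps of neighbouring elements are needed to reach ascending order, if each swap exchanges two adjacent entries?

36

The minimum number of adjacent swaps to sort an array equals its inversion count, since every such swap removes exactly one inversion.
Count inversions — for each element, later elements that are smaller:
24: 20, 19, 18, 16, 11, 9, 6, 2 → 8
20: 19, 18, 16, 11, 9, 6, 2 → 7
19: 18, 16, 11, 9, 6, 2 → 6
18: 16, 11, 9, 6, 2 → 5
16: 11, 9, 6, 2 → 4
11: 9, 6, 2 → 3
9: 6, 2 → 2
6: 2 → 1
2: none → 0
Total inversions: 8 + 7 + 6 + 5 + 4 + 3 + 2 + 1 + 0 = 36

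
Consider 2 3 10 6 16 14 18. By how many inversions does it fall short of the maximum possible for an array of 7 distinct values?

19 inversions short

Maximum inversions for 7 distinct elements is C(7, 2) = 7·6/2 = 21.
Current inversions — for each element, count later smaller elements:
2: 0
3: 0
10: 1
6: 0
16: 1
14: 0
18: 0
Current total: 0 + 0 + 1 + 0 + 1 + 0 + 0 = 2
Shortfall: 21 − 2 = 19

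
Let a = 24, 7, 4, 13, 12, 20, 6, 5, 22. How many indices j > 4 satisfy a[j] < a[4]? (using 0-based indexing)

The element at index 4 is 12.
Elements after it: 20, 6, 5, 22
Those smaller than 12: 6, 5

2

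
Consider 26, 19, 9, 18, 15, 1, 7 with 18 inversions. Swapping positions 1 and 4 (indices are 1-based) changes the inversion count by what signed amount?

Positions 1 and 4 hold 26 and 18; after swapping, the array is [18, 19, 9, 26, 15, 1, 7].
Element-by-element contributions:
18: 4
19: 4
9: 2
26: 3
15: 2
1: 0
7: 0
Sum: 4 + 4 + 2 + 3 + 2 + 0 + 0 = 15
Change: 15 − 18 = -3

-3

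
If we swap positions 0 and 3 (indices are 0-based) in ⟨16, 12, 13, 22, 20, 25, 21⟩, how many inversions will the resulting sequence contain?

6 inversions

Positions 0 and 3 hold 16 and 22; after swapping, the array is [22, 12, 13, 16, 20, 25, 21].
Count, for each position, how many later elements it exceeds:
22 → 12, 13, 16, 20, 21 → 5
12 → none → 0
13 → none → 0
16 → none → 0
20 → none → 0
25 → 21 → 1
21 → none → 0
Sum: 5 + 0 + 0 + 0 + 0 + 1 + 0 = 6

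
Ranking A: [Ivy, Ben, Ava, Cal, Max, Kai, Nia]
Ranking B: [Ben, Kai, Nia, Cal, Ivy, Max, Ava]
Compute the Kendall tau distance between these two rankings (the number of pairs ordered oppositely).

12 discordant pairs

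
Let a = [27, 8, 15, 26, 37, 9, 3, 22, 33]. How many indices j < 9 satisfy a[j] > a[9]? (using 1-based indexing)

1

The element at index 9 is 33.
Elements before it: 27, 8, 15, 26, 37, 9, 3, 22
Those larger than 33: 37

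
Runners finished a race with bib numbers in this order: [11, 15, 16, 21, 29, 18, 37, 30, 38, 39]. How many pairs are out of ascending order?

Count, for each position, how many later elements it exceeds:
11 → none → 0
15 → none → 0
16 → none → 0
21 → 18 → 1
29 → 18 → 1
18 → none → 0
37 → 30 → 1
30 → none → 0
38 → none → 0
39 → none → 0
Sum: 0 + 0 + 0 + 1 + 1 + 0 + 1 + 0 + 0 + 0 = 3

3 inversions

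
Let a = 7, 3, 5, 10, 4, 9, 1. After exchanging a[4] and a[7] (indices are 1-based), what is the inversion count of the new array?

Positions 4 and 7 hold 10 and 1; after swapping, the array is [7, 3, 5, 1, 4, 9, 10].
Count, for each position, how many later elements it exceeds:
7: 4
3: 1
5: 2
1: 0
4: 0
9: 0
10: 0
Sum: 4 + 1 + 2 + 0 + 0 + 0 + 0 = 7

7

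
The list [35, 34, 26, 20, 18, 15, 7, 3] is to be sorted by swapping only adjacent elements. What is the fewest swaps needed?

28 swaps

The minimum number of adjacent swaps to sort an array equals its inversion count, since every such swap removes exactly one inversion.
Count inversions — for each element, later elements that are smaller:
35: 34, 26, 20, 18, 15, 7, 3 → 7
34: 26, 20, 18, 15, 7, 3 → 6
26: 20, 18, 15, 7, 3 → 5
20: 18, 15, 7, 3 → 4
18: 15, 7, 3 → 3
15: 7, 3 → 2
7: 3 → 1
3: none → 0
Total inversions: 7 + 6 + 5 + 4 + 3 + 2 + 1 + 0 = 28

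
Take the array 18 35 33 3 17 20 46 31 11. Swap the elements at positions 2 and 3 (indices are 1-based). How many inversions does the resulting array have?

18 inversions

Positions 2 and 3 hold 35 and 33; after swapping, the array is [18, 33, 35, 3, 17, 20, 46, 31, 11].
Sweep left to right; for each value list the smaller values that follow it:
18: 3
33: 5
35: 5
3: 0
17: 1
20: 1
46: 2
31: 1
11: 0
Sum: 3 + 5 + 5 + 0 + 1 + 1 + 2 + 1 + 0 = 18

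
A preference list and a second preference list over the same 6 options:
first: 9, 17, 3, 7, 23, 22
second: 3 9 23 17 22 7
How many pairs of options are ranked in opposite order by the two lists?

5 pairs

Assign each item its position (1..6) in the first ordering, then rewrite the second ordering as that position sequence:
positions: 9→1, 17→2, 3→3, 7→4, 23→5, 22→6
second ordering as positions: [3, 1, 5, 2, 6, 4]
Discordant pairs = inversions in this position sequence.
3: 1, 2 → 2
1: 0
5: 2, 4 → 2
2: 0
6: 4 → 1
4: 0
Total: 2 + 0 + 2 + 0 + 1 + 0 = 5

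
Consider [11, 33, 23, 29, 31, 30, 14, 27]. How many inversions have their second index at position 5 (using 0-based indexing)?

2

The element at index 5 is 30.
Elements before it: 11, 33, 23, 29, 31
Those larger than 30: 33, 31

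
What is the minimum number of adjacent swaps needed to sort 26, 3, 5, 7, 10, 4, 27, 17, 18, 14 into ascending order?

Each adjacent swap fixes exactly one inversion, so the minimum swap count equals the number of inversions.
Count inversions — for each element, later elements that are smaller:
26: 3, 5, 7, 10, 4, 17, 18, 14 → 8
3: none → 0
5: 4 → 1
7: 4 → 1
10: 4 → 1
4: none → 0
27: 17, 18, 14 → 3
17: 14 → 1
18: 14 → 1
14: none → 0
Total inversions: 8 + 0 + 1 + 1 + 1 + 0 + 3 + 1 + 1 + 0 = 16

Adjacent swaps: 16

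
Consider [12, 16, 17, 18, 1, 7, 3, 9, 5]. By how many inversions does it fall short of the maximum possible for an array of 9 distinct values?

13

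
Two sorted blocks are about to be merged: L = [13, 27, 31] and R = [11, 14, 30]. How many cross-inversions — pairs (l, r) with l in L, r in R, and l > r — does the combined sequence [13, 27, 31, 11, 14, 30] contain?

6 split inversions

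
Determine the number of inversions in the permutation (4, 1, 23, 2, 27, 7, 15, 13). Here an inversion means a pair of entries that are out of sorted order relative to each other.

Element-by-element contributions:
4 → 1, 2 → 2
1 → none → 0
23 → 2, 7, 15, 13 → 4
2 → none → 0
27 → 7, 15, 13 → 3
7 → none → 0
15 → 13 → 1
13 → none → 0
Sum: 2 + 0 + 4 + 0 + 3 + 0 + 1 + 0 = 10

10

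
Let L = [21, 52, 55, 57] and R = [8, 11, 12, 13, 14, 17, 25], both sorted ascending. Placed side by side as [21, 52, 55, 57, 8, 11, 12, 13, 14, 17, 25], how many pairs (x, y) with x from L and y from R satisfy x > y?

27

Count, for every r in R, how many entries of L exceed r:
r = 8: 21, 52, 55, 57 → 4
r = 11: 21, 52, 55, 57 → 4
r = 12: 21, 52, 55, 57 → 4
r = 13: 21, 52, 55, 57 → 4
r = 14: 21, 52, 55, 57 → 4
r = 17: 21, 52, 55, 57 → 4
r = 25: 52, 55, 57 → 3
Cross-inversions: 4 + 4 + 4 + 4 + 4 + 4 + 3 = 27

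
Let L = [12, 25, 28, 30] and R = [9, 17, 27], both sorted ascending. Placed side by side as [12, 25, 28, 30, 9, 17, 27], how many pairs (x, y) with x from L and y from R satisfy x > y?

Take each right-half value and tally the left-half values above it:
r = 9: 12, 25, 28, 30 → 4
r = 17: 25, 28, 30 → 3
r = 27: 28, 30 → 2
Cross-inversions: 4 + 3 + 2 = 9

9 split inversions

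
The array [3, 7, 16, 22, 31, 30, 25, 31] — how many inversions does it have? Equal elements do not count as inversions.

3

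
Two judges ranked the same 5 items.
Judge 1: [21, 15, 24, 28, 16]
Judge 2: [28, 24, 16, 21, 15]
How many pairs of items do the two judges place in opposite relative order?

7 discordant pairs

Assign each item its position (1..5) in the first ordering, then rewrite the second ordering as that position sequence:
positions: 21→1, 15→2, 24→3, 28→4, 16→5
second ordering as positions: [4, 3, 5, 1, 2]
Discordant pairs = inversions in this position sequence.
4: 3, 1, 2 → 3
3: 1, 2 → 2
5: 1, 2 → 2
1: 0
2: 0
Total: 3 + 2 + 2 + 0 + 0 = 7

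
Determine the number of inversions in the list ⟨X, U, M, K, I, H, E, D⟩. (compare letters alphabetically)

28 inversions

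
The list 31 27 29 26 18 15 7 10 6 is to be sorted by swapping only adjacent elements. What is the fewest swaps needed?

The minimum number of adjacent swaps to sort an array equals its inversion count, since every such swap removes exactly one inversion.
Count inversions — for each element, later elements that are smaller:
31: 27, 29, 26, 18, 15, 7, 10, 6 → 8
27: 26, 18, 15, 7, 10, 6 → 6
29: 26, 18, 15, 7, 10, 6 → 6
26: 18, 15, 7, 10, 6 → 5
18: 15, 7, 10, 6 → 4
15: 7, 10, 6 → 3
7: 6 → 1
10: 6 → 1
6: none → 0
Total inversions: 8 + 6 + 6 + 5 + 4 + 3 + 1 + 1 + 0 = 34

34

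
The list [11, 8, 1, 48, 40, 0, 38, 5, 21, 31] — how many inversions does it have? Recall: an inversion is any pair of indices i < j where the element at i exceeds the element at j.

For each element, count later entries that are smaller:
11: 4
8: 3
1: 1
48: 6
40: 5
0: 0
38: 3
5: 0
21: 0
31: 0
Sum: 4 + 3 + 1 + 6 + 5 + 0 + 3 + 0 + 0 + 0 = 22

22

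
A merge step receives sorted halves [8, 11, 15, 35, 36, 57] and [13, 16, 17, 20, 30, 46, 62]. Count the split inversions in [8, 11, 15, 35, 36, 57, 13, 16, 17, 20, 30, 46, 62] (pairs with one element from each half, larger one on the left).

Take each right-half value and tally the left-half values above it:
r = 13: 15, 35, 36, 57 → 4
r = 16: 35, 36, 57 → 3
r = 17: 35, 36, 57 → 3
r = 20: 35, 36, 57 → 3
r = 30: 35, 36, 57 → 3
r = 46: 57 → 1
r = 62: none → 0
Cross-inversions: 4 + 3 + 3 + 3 + 3 + 1 + 0 = 17

There are 17 cross-inversions.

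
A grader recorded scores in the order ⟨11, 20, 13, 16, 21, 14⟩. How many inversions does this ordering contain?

5

Inversion pairs (indices are 1-based):
(2,3): 20 > 13
(2,4): 20 > 16
(2,6): 20 > 14
(4,6): 16 > 14
(5,6): 21 > 14
That's 5 pairs.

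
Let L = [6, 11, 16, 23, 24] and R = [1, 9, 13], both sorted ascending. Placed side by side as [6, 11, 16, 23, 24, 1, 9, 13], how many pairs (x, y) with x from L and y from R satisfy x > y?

For each element r of the right run, count left-run elements greater than r:
r = 1: 6, 11, 16, 23, 24 → 5
r = 9: 11, 16, 23, 24 → 4
r = 13: 16, 23, 24 → 3
Cross-inversions: 5 + 4 + 3 = 12

12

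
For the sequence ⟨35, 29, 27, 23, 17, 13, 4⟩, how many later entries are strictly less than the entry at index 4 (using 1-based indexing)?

3

The element at index 4 is 23.
Elements after it: 17, 13, 4
Those smaller than 23: 17, 13, 4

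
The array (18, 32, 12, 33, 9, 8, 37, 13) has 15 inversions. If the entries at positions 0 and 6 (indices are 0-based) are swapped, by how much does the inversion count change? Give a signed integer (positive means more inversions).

+5

Positions 0 and 6 hold 18 and 37; after swapping, the array is [37, 32, 12, 33, 9, 8, 18, 13].
For each element, count later entries that are smaller:
37 → 32, 12, 33, 9, 8, 18, 13 → 7
32 → 12, 9, 8, 18, 13 → 5
12 → 9, 8 → 2
33 → 9, 8, 18, 13 → 4
9 → 8 → 1
8 → none → 0
18 → 13 → 1
13 → none → 0
Sum: 7 + 5 + 2 + 4 + 1 + 0 + 1 + 0 = 20
Change: 20 − 15 = +5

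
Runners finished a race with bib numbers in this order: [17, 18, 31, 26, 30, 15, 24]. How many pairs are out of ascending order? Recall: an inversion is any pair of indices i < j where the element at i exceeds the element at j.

Inversion pairs (indices are 0-based):
(0,5): 17 > 15
(1,5): 18 > 15
(2,3): 31 > 26
(2,4): 31 > 30
(2,5): 31 > 15
(2,6): 31 > 24
(3,5): 26 > 15
(3,6): 26 > 24
(4,5): 30 > 15
(4,6): 30 > 24
That's 10 pairs.

Inversions: 10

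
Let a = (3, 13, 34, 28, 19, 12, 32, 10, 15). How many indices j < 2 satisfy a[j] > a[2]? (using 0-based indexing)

0 such elements

The element at index 2 is 34.
Elements before it: 3, 13
None of them are larger than 34.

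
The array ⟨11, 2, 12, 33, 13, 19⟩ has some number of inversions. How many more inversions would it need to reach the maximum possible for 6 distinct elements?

12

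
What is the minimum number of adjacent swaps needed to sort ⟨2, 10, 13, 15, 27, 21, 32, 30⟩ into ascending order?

There are 2 adjacent swaps.

Each adjacent swap fixes exactly one inversion, so the minimum swap count equals the number of inversions.
Count inversions — for each element, later elements that are smaller:
2: none → 0
10: none → 0
13: none → 0
15: none → 0
27: 21 → 1
21: none → 0
32: 30 → 1
30: none → 0
Total inversions: 0 + 0 + 0 + 0 + 1 + 0 + 1 + 0 = 2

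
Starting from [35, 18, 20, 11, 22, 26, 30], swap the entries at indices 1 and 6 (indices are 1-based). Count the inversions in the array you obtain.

Positions 1 and 6 hold 35 and 26; after swapping, the array is [26, 18, 20, 11, 22, 35, 30].
Element-by-element contributions:
26: 4
18: 1
20: 1
11: 0
22: 0
35: 1
30: 0
Sum: 4 + 1 + 1 + 0 + 0 + 1 + 0 = 7

7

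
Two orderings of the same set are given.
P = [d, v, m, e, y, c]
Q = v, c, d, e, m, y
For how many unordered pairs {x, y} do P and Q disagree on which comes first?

Assign each item its position (1..6) in the first ordering, then rewrite the second ordering as that position sequence:
positions: d→1, v→2, m→3, e→4, y→5, c→6
second ordering as positions: [2, 6, 1, 4, 3, 5]
Discordant pairs = inversions in this position sequence.
2: 1 → 1
6: 1, 4, 3, 5 → 4
1: 0
4: 3 → 1
3: 0
5: 0
Total: 1 + 4 + 0 + 1 + 0 + 0 = 6

6 disagreeing pairs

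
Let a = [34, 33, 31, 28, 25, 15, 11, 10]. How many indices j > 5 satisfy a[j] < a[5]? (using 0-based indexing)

2

The element at index 5 is 15.
Elements after it: 11, 10
Those smaller than 15: 11, 10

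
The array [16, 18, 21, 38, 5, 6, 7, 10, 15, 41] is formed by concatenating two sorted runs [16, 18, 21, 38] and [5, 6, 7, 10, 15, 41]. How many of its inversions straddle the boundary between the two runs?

Count, for every r in R, how many entries of L exceed r:
r = 5: 16, 18, 21, 38 → 4
r = 6: 16, 18, 21, 38 → 4
r = 7: 16, 18, 21, 38 → 4
r = 10: 16, 18, 21, 38 → 4
r = 15: 16, 18, 21, 38 → 4
r = 41: none → 0
Cross-inversions: 4 + 4 + 4 + 4 + 4 + 0 = 20

There are 20 cross-inversions.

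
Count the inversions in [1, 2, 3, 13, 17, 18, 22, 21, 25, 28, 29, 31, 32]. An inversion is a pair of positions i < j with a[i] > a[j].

1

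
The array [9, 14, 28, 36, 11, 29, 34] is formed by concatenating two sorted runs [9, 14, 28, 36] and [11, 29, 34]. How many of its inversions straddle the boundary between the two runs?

5 split inversions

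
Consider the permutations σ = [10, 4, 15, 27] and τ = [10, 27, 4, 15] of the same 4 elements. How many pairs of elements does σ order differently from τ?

2 discordant pairs

Assign each item its position (1..4) in the first ordering, then rewrite the second ordering as that position sequence:
positions: 10→1, 4→2, 15→3, 27→4
second ordering as positions: [1, 4, 2, 3]
Discordant pairs = inversions in this position sequence.
1: 0
4: 2, 3 → 2
2: 0
3: 0
Total: 0 + 2 + 0 + 0 = 2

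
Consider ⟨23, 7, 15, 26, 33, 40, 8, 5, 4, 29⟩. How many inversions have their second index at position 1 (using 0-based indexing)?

1 such element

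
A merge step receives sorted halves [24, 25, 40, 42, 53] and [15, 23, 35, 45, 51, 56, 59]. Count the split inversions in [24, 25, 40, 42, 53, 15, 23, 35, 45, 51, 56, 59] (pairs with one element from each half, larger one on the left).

For each element r of the right run, count left-run elements greater than r:
r = 15: 24, 25, 40, 42, 53 → 5
r = 23: 24, 25, 40, 42, 53 → 5
r = 35: 40, 42, 53 → 3
r = 45: 53 → 1
r = 51: 53 → 1
r = 56: none → 0
r = 59: none → 0
Cross-inversions: 5 + 5 + 3 + 1 + 1 + 0 + 0 = 15

15 split inversions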